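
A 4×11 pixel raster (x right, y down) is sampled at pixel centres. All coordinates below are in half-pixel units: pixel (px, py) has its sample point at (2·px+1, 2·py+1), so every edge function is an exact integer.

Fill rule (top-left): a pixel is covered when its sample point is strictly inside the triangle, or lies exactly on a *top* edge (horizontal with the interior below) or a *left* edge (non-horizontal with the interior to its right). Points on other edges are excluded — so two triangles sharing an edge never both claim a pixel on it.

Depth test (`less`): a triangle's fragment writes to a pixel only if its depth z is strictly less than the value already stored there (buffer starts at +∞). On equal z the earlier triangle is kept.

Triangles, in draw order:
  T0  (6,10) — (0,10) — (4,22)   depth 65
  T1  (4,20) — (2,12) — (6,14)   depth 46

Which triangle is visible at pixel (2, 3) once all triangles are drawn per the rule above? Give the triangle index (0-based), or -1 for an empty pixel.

T0:
  2·area = 72  (B↔C swapped to make it positive)
  edge (6, 10)→(4, 22): d=(-2,12) right/bottom  bias=-1
  edge (4, 22)→(0, 10): d=(-4,-12) top-left  bias=+0
  edge (0, 10)→(6, 10): d=(6,0) top-left  bias=+0
    (0,5)@(1, 11): e=[58,8,6] → X
    (1,5)@(3, 11): e=[34,32,6] → X
    (2,5)@(5, 11): e=[10,56,6] → X
    (3,5)@(7, 11): e=[-14,80,6] → .
    (0,6)@(1, 13): e=[54,0,18] → X  [on edge]
    (3,6)@(7, 13): e=[-18,72,18] → .
    (0,7)@(1, 15): e=[50,-8,30] → .
    (1,7)@(3, 15): e=[26,16,30] → X
    (3,7)@(7, 15): e=[-22,64,30] → .
    (1,8)@(3, 17): e=[22,8,42] → X
    (2,8)@(5, 17): e=[-2,32,42] → .
    (1,9)@(3, 19): e=[18,0,54] → X  [on edge]
  covered (10 px):
    . . . .
    . . . .
    . . . .
    . . . .
    . . . .
    X X X .
    X X X .
    . X X .
    . X . .
    . X . .
    . . . .
T1:
  2·area = 28
  edge (4, 20)→(2, 12): d=(-2,-8) top-left  bias=+0
  edge (2, 12)→(6, 14): d=(4,2) right/bottom  bias=-1
  edge (6, 14)→(4, 20): d=(-2,6) right/bottom  bias=-1
    (3,5)@(7, 11): e=[42,-14,0] → .  [on edge]
    (1,6)@(3, 13): e=[6,2,20] → X
    (2,6)@(5, 13): e=[22,-2,8] → .
    (1,7)@(3, 15): e=[2,10,16] → X
    (2,7)@(5, 15): e=[18,6,4] → X
    (3,7)@(7, 15): e=[34,2,-8] → .
    (1,8)@(3, 17): e=[-2,18,12] → .
    (2,8)@(5, 17): e=[14,14,0] → .  [on edge]
  covered (3 px):
    . . . .
    . . . .
    . . . .
    . . . .
    . . . .
    . . . .
    . X . .
    . X X .
    . . . .
    . . . .
    . . . .

Z-buffer (winner per pixel, '.' = empty):
  . . . .
  . . . .
  . . . .
  . . . .
  . . . .
  0 0 0 .
  0 1 0 .
  . 1 1 .
  . 0 . .
  . 0 . .
  . . . .

Result: -1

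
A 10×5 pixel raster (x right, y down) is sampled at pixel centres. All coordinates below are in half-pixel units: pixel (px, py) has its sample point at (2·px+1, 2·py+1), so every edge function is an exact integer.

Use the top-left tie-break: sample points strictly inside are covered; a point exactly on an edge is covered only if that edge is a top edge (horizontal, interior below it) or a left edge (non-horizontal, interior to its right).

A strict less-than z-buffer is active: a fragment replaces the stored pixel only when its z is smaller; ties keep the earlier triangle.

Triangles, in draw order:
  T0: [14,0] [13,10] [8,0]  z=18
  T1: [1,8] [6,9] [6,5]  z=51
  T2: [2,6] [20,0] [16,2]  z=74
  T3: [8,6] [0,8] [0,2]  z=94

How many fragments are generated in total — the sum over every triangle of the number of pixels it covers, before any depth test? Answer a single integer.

T0:
  2·area = 60
  edge (14, 0)→(13, 10): d=(-1,10) right/bottom  bias=-1
  edge (13, 10)→(8, 0): d=(-5,-10) top-left  bias=+0
  edge (8, 0)→(14, 0): d=(6,0) top-left  bias=+0
    (4,0)@(9, 1): e=[49,5,6] → █
    (5,0)@(11, 1): e=[29,25,6] → █
    (6,0)@(13, 1): e=[9,45,6] → █
    (7,0)@(15, 1): e=[-11,65,6] → ·
    (4,1)@(9, 3): e=[47,-5,18] → ·
    (5,1)@(11, 3): e=[27,15,18] → █
    (7,1)@(15, 3): e=[-13,55,18] → ·
    (5,2)@(11, 5): e=[25,5,30] → █
    (7,2)@(15, 5): e=[-15,45,30] → ·
    (5,3)@(11, 7): e=[23,-5,42] → ·
    (6,3)@(13, 7): e=[3,15,42] → █
    (7,3)@(15, 7): e=[-17,35,42] → ·
  covered (9 px):
    · · · · █ █ █ · · ·
    · · · · · █ █ · · ·
    · · · · · █ █ · · ·
    · · · · · · █ · · ·
    · · · · · · █ · · ·
T1:
  2·area = 20  (B↔C swapped to make it positive)
  edge (1, 8)→(6, 5): d=(5,-3) top-left  bias=+0
  edge (6, 5)→(6, 9): d=(0,4) right/bottom  bias=-1
  edge (6, 9)→(1, 8): d=(-5,-1) top-left  bias=+0
    (1,3)@(3, 7): e=[1,12,7] → █
    (2,3)@(5, 7): e=[7,4,9] → █
    (3,3)@(7, 7): e=[13,-4,11] → ·
    (1,4)@(3, 9): e=[11,12,-3] → ·
    (2,4)@(5, 9): e=[17,4,-1] → ·
  covered (2 px):
    · · · · · · · · · ·
    · · · · · · · · · ·
    · · · · · · · · · ·
    · █ █ · · · · · · ·
    · · · · · · · · · ·
T2:
  2·area = 12
  edge (2, 6)→(20, 0): d=(18,-6) top-left  bias=+0
  edge (20, 0)→(16, 2): d=(-4,2) right/bottom  bias=-1
  edge (16, 2)→(2, 6): d=(-14,4) right/bottom  bias=-1
    (8,0)@(17, 1): e=[0,2,10] → █  [on edge]
    (9,0)@(19, 1): e=[12,-2,2] → ·
    (5,1)@(11, 3): e=[0,6,6] → █  [on edge]
    (6,1)@(13, 3): e=[12,2,-2] → ·
    (8,1)@(17, 3): e=[36,-6,-18] → ·
    (2,2)@(5, 5): e=[0,10,2] → █  [on edge]
    (3,2)@(7, 5): e=[12,6,-6] → ·
    (5,2)@(11, 5): e=[36,-2,-22] → ·
    (2,3)@(5, 7): e=[36,2,-26] → ·
  covered (3 px):
    · · · · · · · · █ ·
    · · · · · █ · · · ·
    · · █ · · · · · · ·
    · · · · · · · · · ·
    · · · · · · · · · ·
T3:
  2·area = 48
  edge (8, 6)→(0, 8): d=(-8,2) right/bottom  bias=-1
  edge (0, 8)→(0, 2): d=(0,-6) top-left  bias=+0
  edge (0, 2)→(8, 6): d=(8,4) right/bottom  bias=-1
    (0,1)@(1, 3): e=[38,6,4] → █
    (1,1)@(3, 3): e=[34,18,-4] → ·
    (0,2)@(1, 5): e=[22,6,20] → █
    (1,2)@(3, 5): e=[18,18,12] → █
    (2,2)@(5, 5): e=[14,30,4] → █
    (3,2)@(7, 5): e=[10,42,-4] → ·
    (0,3)@(1, 7): e=[6,6,36] → █
    (2,3)@(5, 7): e=[-2,30,20] → ·
    (0,4)@(1, 9): e=[-10,6,52] → ·
    (1,4)@(3, 9): e=[-14,18,44] → ·
  covered (6 px):
    · · · · · · · · · ·
    █ · · · · · · · · ·
    █ █ █ · · · · · · ·
    █ █ · · · · · · · ·
    · · · · · · · · · ·

Final: 20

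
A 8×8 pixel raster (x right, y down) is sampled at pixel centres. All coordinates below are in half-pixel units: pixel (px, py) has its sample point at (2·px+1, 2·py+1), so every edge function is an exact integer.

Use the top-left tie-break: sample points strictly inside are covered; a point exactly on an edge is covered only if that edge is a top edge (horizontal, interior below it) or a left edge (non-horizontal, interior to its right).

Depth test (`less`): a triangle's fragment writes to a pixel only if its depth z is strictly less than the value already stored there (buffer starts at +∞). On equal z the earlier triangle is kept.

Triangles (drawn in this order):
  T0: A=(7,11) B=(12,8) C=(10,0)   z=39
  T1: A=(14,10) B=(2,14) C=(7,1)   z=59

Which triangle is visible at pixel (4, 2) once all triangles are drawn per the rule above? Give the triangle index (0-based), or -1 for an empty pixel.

T0:
  2·area = 46  (B↔C swapped to make it positive)
  edge (7, 11)→(10, 0): d=(3,-11) top-left  bias=+0
  edge (10, 0)→(12, 8): d=(2,8) right/bottom  bias=-1
  edge (12, 8)→(7, 11): d=(-5,3) right/bottom  bias=-1
    (4,2)@(9, 5): e=[4,18,24] → #
    (5,2)@(11, 5): e=[26,2,18] → #
    (6,2)@(13, 5): e=[48,-14,12] → ·
    (4,3)@(9, 7): e=[10,22,14] → #
    (6,3)@(13, 7): e=[54,-10,2] → ·
    (4,4)@(9, 9): e=[16,26,4] → #
    (5,4)@(11, 9): e=[38,10,-2] → ·
    (3,5)@(7, 11): e=[0,46,0] → ·  [on edge]
    (4,5)@(9, 11): e=[22,30,-6] → ·
  covered (5 px):
    · · · · · · · ·
    · · · · · · · ·
    · · · · # # · ·
    · · · · # # · ·
    · · · · # · · ·
    · · · · · · · ·
    · · · · · · · ·
    · · · · · · · ·
T1:
  2·area = 136
  edge (14, 10)→(2, 14): d=(-12,4) right/bottom  bias=-1
  edge (2, 14)→(7, 1): d=(5,-13) top-left  bias=+0
  edge (7, 1)→(14, 10): d=(7,9) right/bottom  bias=-1
    (3,0)@(7, 1): e=[136,0,0] → ·  [on edge]
    (3,1)@(7, 3): e=[112,10,14] → #
    (4,1)@(9, 3): e=[104,36,-4] → ·
    (3,2)@(7, 5): e=[88,20,28] → #
    (4,2)@(9, 5): e=[80,46,10] → #
    (5,2)@(11, 5): e=[72,72,-8] → ·
    (2,3)@(5, 7): e=[72,4,60] → #
    (5,3)@(11, 7): e=[48,82,6] → #
    (6,3)@(13, 7): e=[40,108,-12] → ·
    (2,4)@(5, 9): e=[48,14,74] → #
    (6,4)@(13, 9): e=[16,118,2] → #
    (7,4)@(15, 9): e=[8,144,-16] → ·
    (5,5)@(11, 11): e=[0,102,34] → ·  [on edge]
    (2,6)@(5, 13): e=[0,34,102] → ·  [on edge]
  covered (16 px):
    · · · · · · · ·
    · · · # · · · ·
    · · · # # · · ·
    · · # # # # · ·
    · · # # # # # ·
    · · # # # · · ·
    · # · · · · · ·
    · · · · · · · ·

Z-buffer (winner per pixel, '.' = empty):
  . . . . . . . .
  . . . 1 . . . .
  . . . 1 0 0 . .
  . . 1 1 0 0 . .
  . . 1 1 0 1 1 .
  . . 1 1 1 . . .
  . 1 . . . . . .
  . . . . . . . .

Result: 0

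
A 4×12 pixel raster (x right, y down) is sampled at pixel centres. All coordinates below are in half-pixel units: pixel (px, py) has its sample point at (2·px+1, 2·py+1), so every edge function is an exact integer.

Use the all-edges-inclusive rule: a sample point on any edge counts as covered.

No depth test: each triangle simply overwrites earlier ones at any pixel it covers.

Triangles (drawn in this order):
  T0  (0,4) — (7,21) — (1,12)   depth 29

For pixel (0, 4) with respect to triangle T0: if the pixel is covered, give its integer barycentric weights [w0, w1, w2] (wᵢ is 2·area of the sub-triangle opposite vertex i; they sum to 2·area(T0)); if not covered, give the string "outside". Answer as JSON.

T0:
  2·area = 39
  edge (0, 4)→(7, 21): d=(7,17) inclusive
  edge (7, 21)→(1, 12): d=(-6,-9) inclusive
  edge (1, 12)→(0, 4): d=(-1,-8) inclusive
    (0,3)@(1, 7): e=[4,30,5] → █
    (1,3)@(3, 7): e=[-30,48,21] → ·
    (0,4)@(1, 9): e=[18,18,3] → █
    (1,4)@(3, 9): e=[-16,36,19] → ·
    (0,5)@(1, 11): e=[32,6,1] → █
    (1,5)@(3, 11): e=[-2,24,17] → ·
    (0,6)@(1, 13): e=[46,-6,-1] → ·
    (1,6)@(3, 13): e=[12,12,15] → █
    (2,6)@(5, 13): e=[-22,30,31] → ·
    (1,7)@(3, 15): e=[26,0,13] → █  [on edge]
    (2,7)@(5, 15): e=[-8,18,29] → ·
    (1,8)@(3, 17): e=[40,-12,11] → ·
    (3,10)@(7, 21): e=[0,0,39] → █  [on edge]
  covered (7 px):
    · · · ·
    · · · ·
    · · · ·
    █ · · ·
    █ · · ·
    █ · · ·
    · █ · ·
    · █ · ·
    · · █ ·
    · · · ·
    · · · █
    · · · ·

Result: [18,3,18]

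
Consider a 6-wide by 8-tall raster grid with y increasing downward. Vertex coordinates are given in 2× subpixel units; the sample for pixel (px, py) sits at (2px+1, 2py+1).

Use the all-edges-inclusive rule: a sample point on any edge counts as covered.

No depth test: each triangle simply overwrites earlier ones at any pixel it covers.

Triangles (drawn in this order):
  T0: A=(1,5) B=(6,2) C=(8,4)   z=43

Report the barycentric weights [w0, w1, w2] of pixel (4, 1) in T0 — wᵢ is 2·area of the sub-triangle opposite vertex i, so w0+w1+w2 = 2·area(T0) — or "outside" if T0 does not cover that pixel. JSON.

T0:
  2·area = 16
  edge (1, 5)→(6, 2): d=(5,-3) inclusive
  edge (6, 2)→(8, 4): d=(2,2) inclusive
  edge (8, 4)→(1, 5): d=(-7,1) inclusive
    (2,0)@(5, 1): e=[-8,0,24] → .  [on edge]
    (2,1)@(5, 3): e=[2,4,10] → X
    (3,1)@(7, 3): e=[8,0,8] → X  [on edge]
    (4,1)@(9, 3): e=[14,-4,6] → .
    (0,2)@(1, 5): e=[0,16,0] → X  [on edge]
    (1,2)@(3, 5): e=[6,12,-2] → .
    (2,2)@(5, 5): e=[12,8,-4] → .
    (3,2)@(7, 5): e=[18,4,-6] → .
    (4,2)@(9, 5): e=[24,0,-8] → .  [on edge]
    (0,3)@(1, 7): e=[10,20,-14] → .
    (5,3)@(11, 7): e=[40,0,-24] → .  [on edge]
  covered (3 px):
    . . . . . .
    . . X X . .
    X . . . . .
    . . . . . .
    . . . . . .
    . . . . . .
    . . . . . .
    . . . . . .

Answer: "outside"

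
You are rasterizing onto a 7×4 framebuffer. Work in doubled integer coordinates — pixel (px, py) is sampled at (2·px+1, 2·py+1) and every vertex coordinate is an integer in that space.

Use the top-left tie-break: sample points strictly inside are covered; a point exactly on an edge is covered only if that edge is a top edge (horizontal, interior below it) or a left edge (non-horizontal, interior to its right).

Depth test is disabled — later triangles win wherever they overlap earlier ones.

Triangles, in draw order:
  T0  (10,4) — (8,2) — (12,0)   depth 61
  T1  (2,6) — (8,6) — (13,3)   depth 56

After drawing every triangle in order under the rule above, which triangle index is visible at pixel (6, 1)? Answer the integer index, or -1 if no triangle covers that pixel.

T0:
  2·area = 12
  edge (10, 4)→(8, 2): d=(-2,-2) top-left  bias=+0
  edge (8, 2)→(12, 0): d=(4,-2) top-left  bias=+0
  edge (12, 0)→(10, 4): d=(-2,4) right/bottom  bias=-1
    (3,0)@(7, 1): e=[0,-6,18] → .  [on edge]
    (5,0)@(11, 1): e=[8,2,2] → X
    (6,0)@(13, 1): e=[12,6,-6] → .
    (4,1)@(9, 3): e=[0,6,6] → X  [on edge]
    (5,1)@(11, 3): e=[4,10,-2] → .
    (4,2)@(9, 5): e=[-4,14,2] → .
    (5,2)@(11, 5): e=[0,18,-6] → .  [on edge]
    (6,3)@(13, 7): e=[0,30,-18] → .  [on edge]
  covered (2 px):
    . . . . . X .
    . . . . X . .
    . . . . . . .
    . . . . . . .
T1:
  2·area = 18  (B↔C swapped to make it positive)
  edge (2, 6)→(13, 3): d=(11,-3) top-left  bias=+0
  edge (13, 3)→(8, 6): d=(-5,3) right/bottom  bias=-1
  edge (8, 6)→(2, 6): d=(-6,0) right/bottom  bias=-1
    (6,1)@(13, 3): e=[0,0,18] → .  [on edge]
    (3,2)@(7, 5): e=[4,8,6] → X
    (4,2)@(9, 5): e=[10,2,6] → X
    (5,2)@(11, 5): e=[16,-4,6] → .
    (3,3)@(7, 7): e=[26,-2,-6] → .
    (4,3)@(9, 7): e=[32,-8,-6] → .
  covered (2 px):
    . . . . . . .
    . . . . . . .
    . . . X X . .
    . . . . . . .

Z-buffer (winner per pixel, '.' = empty):
  . . . . . 0 .
  . . . . 0 . .
  . . . 1 1 . .
  . . . . . . .

Answer: -1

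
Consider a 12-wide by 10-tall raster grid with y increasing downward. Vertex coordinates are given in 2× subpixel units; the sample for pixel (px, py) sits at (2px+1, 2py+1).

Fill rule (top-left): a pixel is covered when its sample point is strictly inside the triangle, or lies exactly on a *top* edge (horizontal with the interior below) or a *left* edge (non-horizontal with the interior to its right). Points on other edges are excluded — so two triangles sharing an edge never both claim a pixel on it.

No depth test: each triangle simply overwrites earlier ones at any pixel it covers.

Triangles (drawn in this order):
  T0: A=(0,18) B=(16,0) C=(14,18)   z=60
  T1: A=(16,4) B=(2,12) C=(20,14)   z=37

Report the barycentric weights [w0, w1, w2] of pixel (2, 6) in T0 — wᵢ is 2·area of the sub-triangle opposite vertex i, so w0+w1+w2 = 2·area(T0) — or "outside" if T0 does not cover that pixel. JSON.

T0:
  2·area = 252
  edge (0, 18)→(16, 0): d=(16,-18) top-left  bias=+0
  edge (16, 0)→(14, 18): d=(-2,18) right/bottom  bias=-1
  edge (14, 18)→(0, 18): d=(-14,0) right/bottom  bias=-1
    (7,1)@(15, 3): e=[30,12,210] → X
    (8,1)@(17, 3): e=[66,-24,210] → .
    (6,2)@(13, 5): e=[26,44,182] → X
    (8,2)@(17, 5): e=[98,-28,182] → .
    (5,3)@(11, 7): e=[22,76,154] → X
    (8,3)@(17, 7): e=[130,-32,154] → .
    (4,4)@(9, 9): e=[18,108,126] → X
    (7,4)@(15, 9): e=[126,0,126] → .  [on edge]
    (3,5)@(7, 11): e=[14,140,98] → X
    (7,5)@(15, 11): e=[158,-4,98] → .
    (2,6)@(5, 13): e=[10,172,70] → X
    (7,6)@(15, 13): e=[190,-8,70] → .
  covered (31 px):
    . . . . . . . . . . . .
    . . . . . . . X . . . .
    . . . . . . X X . . . .
    . . . . . X X X . . . .
    . . . . X X X . . . . .
    . . . X X X X . . . . .
    . . X X X X X . . . . .
    . X X X X X X . . . . .
    X X X X X X X . . . . .
    . . . . . . . . . . . .
T1:
  2·area = 172  (B↔C swapped to make it positive)
  edge (16, 4)→(20, 14): d=(4,10) right/bottom  bias=-1
  edge (20, 14)→(2, 12): d=(-18,-2) top-left  bias=+0
  edge (2, 12)→(16, 4): d=(14,-8) top-left  bias=+0
    (7,2)@(15, 5): e=[14,152,6] → X
    (8,2)@(17, 5): e=[-6,156,22] → .
    (5,3)@(11, 7): e=[62,108,2] → X
    (6,3)@(13, 7): e=[42,112,18] → X
    (8,3)@(17, 7): e=[2,120,50] → X
    (9,3)@(19, 7): e=[-18,124,66] → .
    (4,4)@(9, 9): e=[90,68,14] → X
    (9,4)@(19, 9): e=[-10,88,94] → .
    (2,5)@(5, 11): e=[138,24,10] → X
    (3,5)@(7, 11): e=[118,28,26] → X
    (9,5)@(19, 11): e=[-2,52,122] → .
    (2,6)@(5, 13): e=[146,-12,38] → .
    (5,6)@(11, 13): e=[86,0,86] → X  [on edge]
  covered (22 px):
    . . . . . . . . . . . .
    . . . . . . . . . . . .
    . . . . . . . X . . . .
    . . . . . X X X X . . .
    . . . . X X X X X . . .
    . . X X X X X X X . . .
    . . . . . X X X X X . .
    . . . . . . . . . . . .
    . . . . . . . . . . . .
    . . . . . . . . . . . .

Final: [172,70,10]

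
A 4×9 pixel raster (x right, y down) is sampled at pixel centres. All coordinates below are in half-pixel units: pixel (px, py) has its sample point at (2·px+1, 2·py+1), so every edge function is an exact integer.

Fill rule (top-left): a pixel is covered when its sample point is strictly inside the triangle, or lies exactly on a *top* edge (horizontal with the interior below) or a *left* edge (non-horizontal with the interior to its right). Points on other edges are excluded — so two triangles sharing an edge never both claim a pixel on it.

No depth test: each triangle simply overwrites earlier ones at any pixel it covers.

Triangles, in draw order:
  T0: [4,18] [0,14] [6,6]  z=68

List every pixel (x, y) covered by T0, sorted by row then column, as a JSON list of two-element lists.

T0:
  2·area = 56
  edge (4, 18)→(0, 14): d=(-4,-4) top-left  bias=+0
  edge (0, 14)→(6, 6): d=(6,-8) top-left  bias=+0
  edge (6, 6)→(4, 18): d=(-2,12) right/bottom  bias=-1
    (2,4)@(5, 9): e=[40,10,6] → █
    (3,4)@(7, 9): e=[48,26,-18] → ·
    (1,5)@(3, 11): e=[24,6,26] → █
    (3,5)@(7, 11): e=[40,38,-22] → ·
    (0,6)@(1, 13): e=[8,2,46] → █
    (2,6)@(5, 13): e=[24,34,-2] → ·
    (0,7)@(1, 15): e=[0,14,42] → █  [on edge]
    (2,7)@(5, 15): e=[16,46,-6] → ·
    (0,8)@(1, 17): e=[-8,26,38] → ·
    (1,8)@(3, 17): e=[0,42,14] → █  [on edge]
    (2,8)@(5, 17): e=[8,58,-10] → ·
  covered (8 px):
    · · · ·
    · · · ·
    · · · ·
    · · · ·
    · · █ ·
    · █ █ ·
    █ █ · ·
    █ █ · ·
    · █ · ·

Answer: [[2,4],[1,5],[2,5],[0,6],[1,6],[0,7],[1,7],[1,8]]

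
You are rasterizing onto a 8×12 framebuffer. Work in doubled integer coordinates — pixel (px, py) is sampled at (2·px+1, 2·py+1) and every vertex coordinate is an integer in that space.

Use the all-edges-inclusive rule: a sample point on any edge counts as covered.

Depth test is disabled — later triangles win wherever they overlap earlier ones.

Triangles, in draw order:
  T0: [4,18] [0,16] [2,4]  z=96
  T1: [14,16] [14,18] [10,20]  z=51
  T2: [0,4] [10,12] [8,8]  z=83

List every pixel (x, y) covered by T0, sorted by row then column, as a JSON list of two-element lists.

T0:
  2·area = 52
  edge (4, 18)→(0, 16): d=(-4,-2) inclusive
  edge (0, 16)→(2, 4): d=(2,-12) inclusive
  edge (2, 4)→(4, 18): d=(2,14) inclusive
    (0,5)@(1, 11): e=[22,2,28] → #
    (1,5)@(3, 11): e=[26,26,0] → #  [on edge]
    (2,5)@(5, 11): e=[30,50,-28] → ·
    (0,6)@(1, 13): e=[14,6,32] → #
    (2,6)@(5, 13): e=[22,54,-24] → ·
    (0,7)@(1, 15): e=[6,10,36] → #
    (2,7)@(5, 15): e=[14,58,-20] → ·
    (0,8)@(1, 17): e=[-2,14,40] → ·
    (1,8)@(3, 17): e=[2,38,12] → #
    (2,8)@(5, 17): e=[6,62,-16] → ·
    (1,9)@(3, 19): e=[-6,42,16] → ·
  covered (7 px):
    · · · · · · · ·
    · · · · · · · ·
    · · · · · · · ·
    · · · · · · · ·
    · · · · · · · ·
    # # · · · · · ·
    # # · · · · · ·
    # # · · · · · ·
    · # · · · · · ·
    · · · · · · · ·
    · · · · · · · ·
    · · · · · · · ·
T1:
  2·area = 8
  edge (14, 16)→(14, 18): d=(0,2) inclusive
  edge (14, 18)→(10, 20): d=(-4,2) inclusive
  edge (10, 20)→(14, 16): d=(4,-4) inclusive
    (7,7)@(15, 15): e=[-2,10,0] → ·  [on edge]
    (6,8)@(13, 17): e=[2,6,0] → #  [on edge]
    (7,8)@(15, 17): e=[-2,2,8] → ·
    (5,9)@(11, 19): e=[6,2,0] → #  [on edge]
    (6,9)@(13, 19): e=[2,-2,8] → ·
    (4,10)@(9, 21): e=[10,-2,0] → ·  [on edge]
    (5,10)@(11, 21): e=[6,-6,8] → ·
    (3,11)@(7, 23): e=[14,-6,0] → ·  [on edge]
  covered (2 px):
    · · · · · · · ·
    · · · · · · · ·
    · · · · · · · ·
    · · · · · · · ·
    · · · · · · · ·
    · · · · · · · ·
    · · · · · · · ·
    · · · · · · · ·
    · · · · · · # ·
    · · · · · # · ·
    · · · · · · · ·
    · · · · · · · ·
T2:
  2·area = 24  (B↔C swapped to make it positive)
  edge (0, 4)→(8, 8): d=(8,4) inclusive
  edge (8, 8)→(10, 12): d=(2,4) inclusive
  edge (10, 12)→(0, 4): d=(-10,-8) inclusive
    (2,3)@(5, 7): e=[4,10,10] → #
    (3,3)@(7, 7): e=[-4,2,26] → ·
    (2,4)@(5, 9): e=[20,14,-10] → ·
    (3,4)@(7, 9): e=[12,6,6] → #
    (4,4)@(9, 9): e=[4,-2,22] → ·
    (3,5)@(7, 11): e=[28,10,-14] → ·
    (4,5)@(9, 11): e=[20,2,2] → #
    (5,5)@(11, 11): e=[12,-6,18] → ·
    (4,6)@(9, 13): e=[36,6,-18] → ·
  covered (3 px):
    · · · · · · · ·
    · · · · · · · ·
    · · · · · · · ·
    · · # · · · · ·
    · · · # · · · ·
    · · · · # · · ·
    · · · · · · · ·
    · · · · · · · ·
    · · · · · · · ·
    · · · · · · · ·
    · · · · · · · ·
    · · · · · · · ·

Final: [[0,5],[1,5],[0,6],[1,6],[0,7],[1,7],[1,8]]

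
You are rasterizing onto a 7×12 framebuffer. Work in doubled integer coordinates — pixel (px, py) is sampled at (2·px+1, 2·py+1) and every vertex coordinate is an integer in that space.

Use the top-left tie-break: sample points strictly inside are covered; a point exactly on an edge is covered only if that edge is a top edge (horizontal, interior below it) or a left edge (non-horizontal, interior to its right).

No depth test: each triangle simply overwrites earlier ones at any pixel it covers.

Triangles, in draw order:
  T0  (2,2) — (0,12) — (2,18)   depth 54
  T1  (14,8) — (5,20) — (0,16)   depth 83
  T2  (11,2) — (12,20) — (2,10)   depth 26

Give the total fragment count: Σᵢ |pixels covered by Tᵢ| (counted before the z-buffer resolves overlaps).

T0:
  2·area = 32  (B↔C swapped to make it positive)
  edge (2, 2)→(2, 18): d=(0,16) right/bottom  bias=-1
  edge (2, 18)→(0, 12): d=(-2,-6) top-left  bias=+0
  edge (0, 12)→(2, 2): d=(2,-10) top-left  bias=+0
    (0,3)@(1, 7): e=[16,16,0] → #  [on edge]
    (1,3)@(3, 7): e=[-16,28,20] → ·
    (0,4)@(1, 9): e=[16,12,4] → #
    (1,4)@(3, 9): e=[-16,24,24] → ·
    (0,5)@(1, 11): e=[16,8,8] → #
    (1,5)@(3, 11): e=[-16,20,28] → ·
    (0,6)@(1, 13): e=[16,4,12] → #
    (1,6)@(3, 13): e=[-16,16,32] → ·
    (0,7)@(1, 15): e=[16,0,16] → #  [on edge]
    (1,7)@(3, 15): e=[-16,12,36] → ·
    (0,8)@(1, 17): e=[16,-4,20] → ·
    (1,10)@(3, 21): e=[-16,0,48] → ·  [on edge]
  covered (5 px):
    · · · · · · ·
    · · · · · · ·
    · · · · · · ·
    # · · · · · ·
    # · · · · · ·
    # · · · · · ·
    # · · · · · ·
    # · · · · · ·
    · · · · · · ·
    · · · · · · ·
    · · · · · · ·
    · · · · · · ·
T1:
  2·area = 96
  edge (14, 8)→(5, 20): d=(-9,12) right/bottom  bias=-1
  edge (5, 20)→(0, 16): d=(-5,-4) top-left  bias=+0
  edge (0, 16)→(14, 8): d=(14,-8) top-left  bias=+0
    (6,4)@(13, 9): e=[3,87,6] → #
    (4,5)@(9, 11): e=[33,61,2] → #
    (5,5)@(11, 11): e=[9,69,18] → #
    (6,5)@(13, 11): e=[-15,77,34] → ·
    (3,6)@(7, 13): e=[39,43,14] → #
    (5,6)@(11, 13): e=[-9,59,46] → ·
    (1,7)@(3, 15): e=[69,17,10] → #
    (2,7)@(5, 15): e=[45,25,26] → #
    (4,7)@(9, 15): e=[-3,41,58] → ·
    (1,8)@(3, 17): e=[51,7,38] → #
    (4,8)@(9, 17): e=[-21,31,86] → ·
    (1,9)@(3, 19): e=[33,-3,66] → ·
  covered (12 px):
    · · · · · · ·
    · · · · · · ·
    · · · · · · ·
    · · · · · · ·
    · · · · · · #
    · · · · # # ·
    · · · # # · ·
    · # # # · · ·
    · # # # · · ·
    · · # · · · ·
    · · · · · · ·
    · · · · · · ·
T2:
  2·area = 170
  edge (11, 2)→(12, 20): d=(1,18) right/bottom  bias=-1
  edge (12, 20)→(2, 10): d=(-10,-10) top-left  bias=+0
  edge (2, 10)→(11, 2): d=(9,-8) top-left  bias=+0
    (5,1)@(11, 3): e=[1,160,9] → #
    (6,1)@(13, 3): e=[-35,180,25] → ·
    (4,2)@(9, 5): e=[39,120,11] → #
    (6,2)@(13, 5): e=[-33,160,43] → ·
    (3,3)@(7, 7): e=[77,80,13] → #
    (6,3)@(13, 7): e=[-31,140,61] → ·
    (0,4)@(1, 9): e=[187,0,-17] → ·  [on edge]
    (2,4)@(5, 9): e=[115,40,15] → #
    (6,4)@(13, 9): e=[-29,120,79] → ·
    (1,5)@(3, 11): e=[153,0,17] → #  [on edge]
    (6,5)@(13, 11): e=[-27,100,97] → ·
    (1,6)@(3, 13): e=[155,-20,35] → ·
    (2,6)@(5, 13): e=[119,0,51] → #  [on edge]
    (3,7)@(7, 15): e=[85,0,85] → #  [on edge]
    (4,8)@(9, 17): e=[51,0,119] → #  [on edge]
    (5,9)@(11, 19): e=[17,0,153] → #  [on edge]
    (6,10)@(13, 21): e=[-17,0,187] → ·  [on edge]
  covered (25 px):
    · · · · · · ·
    · · · · · # ·
    · · · · # # ·
    · · · # # # ·
    · · # # # # ·
    · # # # # # ·
    · · # # # # ·
    · · · # # # ·
    · · · · # # ·
    · · · · · # ·
    · · · · · · ·
    · · · · · · ·

Final: 42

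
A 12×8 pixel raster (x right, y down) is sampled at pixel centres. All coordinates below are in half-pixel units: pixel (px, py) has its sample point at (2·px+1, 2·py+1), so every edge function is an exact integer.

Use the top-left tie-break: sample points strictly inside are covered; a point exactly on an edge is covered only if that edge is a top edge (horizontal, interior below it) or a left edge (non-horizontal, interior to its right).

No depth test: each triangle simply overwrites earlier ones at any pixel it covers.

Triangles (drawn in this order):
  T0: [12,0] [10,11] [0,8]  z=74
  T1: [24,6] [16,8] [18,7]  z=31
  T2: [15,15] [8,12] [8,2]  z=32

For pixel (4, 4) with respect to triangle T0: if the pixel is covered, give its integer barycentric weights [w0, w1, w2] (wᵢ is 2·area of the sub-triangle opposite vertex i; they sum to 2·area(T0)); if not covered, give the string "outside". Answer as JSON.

T0:
  2·area = 116
  edge (12, 0)→(10, 11): d=(-2,11) right/bottom  bias=-1
  edge (10, 11)→(0, 8): d=(-10,-3) top-left  bias=+0
  edge (0, 8)→(12, 0): d=(12,-8) top-left  bias=+0
    (5,0)@(11, 1): e=[9,103,4] → █
    (6,0)@(13, 1): e=[-13,109,20] → ·
    (4,1)@(9, 3): e=[27,77,12] → █
    (6,1)@(13, 3): e=[-17,89,44] → ·
    (2,2)@(5, 5): e=[67,45,4] → █
    (3,2)@(7, 5): e=[45,51,20] → █
    (6,2)@(13, 5): e=[-21,69,68] → ·
    (1,3)@(3, 7): e=[85,19,12] → █
    (5,3)@(11, 7): e=[-3,43,76] → ·
    (1,4)@(3, 9): e=[81,-1,36] → ·
    (2,4)@(5, 9): e=[59,5,52] → █
    (5,4)@(11, 9): e=[-7,23,100] → ·
  covered (14 px):
    · · · · · █ · · · · · ·
    · · · · █ █ · · · · · ·
    · · █ █ █ █ · · · · · ·
    · █ █ █ █ · · · · · · ·
    · · █ █ █ · · · · · · ·
    · · · · · · · · · · · ·
    · · · · · · · · · · · ·
    · · · · · · · · · · · ·
T1:
  2·area = 4
  edge (24, 6)→(16, 8): d=(-8,2) right/bottom  bias=-1
  edge (16, 8)→(18, 7): d=(2,-1) top-left  bias=+0
  edge (18, 7)→(24, 6): d=(6,-1) top-left  bias=+0
    (9,3)@(19, 7): e=[2,1,1] → █
    (10,3)@(21, 7): e=[-2,3,3] → ·
    (9,4)@(19, 9): e=[-14,5,13] → ·
  covered (1 px):
    · · · · · · · · · · · ·
    · · · · · · · · · · · ·
    · · · · · · · · · · · ·
    · · · · · · · · · █ · ·
    · · · · · · · · · · · ·
    · · · · · · · · · · · ·
    · · · · · · · · · · · ·
    · · · · · · · · · · · ·
T2:
  2·area = 70
  edge (15, 15)→(8, 12): d=(-7,-3) top-left  bias=+0
  edge (8, 12)→(8, 2): d=(0,-10) top-left  bias=+0
  edge (8, 2)→(15, 15): d=(7,13) right/bottom  bias=-1
    (4,2)@(9, 5): e=[52,10,8] → █
    (5,2)@(11, 5): e=[58,30,-18] → ·
    (4,3)@(9, 7): e=[38,10,22] → █
    (5,3)@(11, 7): e=[44,30,-4] → ·
    (0,4)@(1, 9): e=[0,-70,140] → ·  [on edge]
    (4,4)@(9, 9): e=[24,10,36] → █
    (5,4)@(11, 9): e=[30,30,10] → █
    (6,4)@(13, 9): e=[36,50,-16] → ·
    (4,5)@(9, 11): e=[10,10,50] → █
    (6,5)@(13, 11): e=[22,50,-2] → ·
    (4,6)@(9, 13): e=[-4,10,64] → ·
    (5,6)@(11, 13): e=[2,30,38] → █
    (7,7)@(15, 15): e=[0,70,0] → ·  [on edge]
  covered (8 px):
    · · · · · · · · · · · ·
    · · · · · · · · · · · ·
    · · · · █ · · · · · · ·
    · · · · █ · · · · · · ·
    · · · · █ █ · · · · · ·
    · · · · █ █ · · · · · ·
    · · · · · █ █ · · · · ·
    · · · · · · · · · · · ·

Answer: [17,84,15]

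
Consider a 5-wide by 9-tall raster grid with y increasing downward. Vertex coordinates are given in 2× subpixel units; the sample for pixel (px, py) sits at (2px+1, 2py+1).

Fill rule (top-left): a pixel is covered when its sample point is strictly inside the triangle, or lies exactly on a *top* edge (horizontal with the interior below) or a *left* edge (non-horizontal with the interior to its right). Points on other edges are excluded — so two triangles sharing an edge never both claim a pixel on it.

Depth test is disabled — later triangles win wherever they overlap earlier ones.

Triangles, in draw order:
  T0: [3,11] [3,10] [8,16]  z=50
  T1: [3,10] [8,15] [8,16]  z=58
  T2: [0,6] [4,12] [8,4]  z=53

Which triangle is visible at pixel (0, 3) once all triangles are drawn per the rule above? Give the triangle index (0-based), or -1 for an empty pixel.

T0:
  2·area = 5
  edge (3, 11)→(3, 10): d=(0,-1) top-left  bias=+0
  edge (3, 10)→(8, 16): d=(5,6) right/bottom  bias=-1
  edge (8, 16)→(3, 11): d=(-5,-5) top-left  bias=+0
    (1,0)@(3, 1): e=[0,-45,50] → ·  [on edge]
    (1,1)@(3, 3): e=[0,-35,40] → ·  [on edge]
    (1,2)@(3, 5): e=[0,-25,30] → ·  [on edge]
    (1,3)@(3, 7): e=[0,-15,20] → ·  [on edge]
    (0,4)@(1, 9): e=[-2,7,0] → ·  [on edge]
    (1,4)@(3, 9): e=[0,-5,10] → ·  [on edge]
    (1,5)@(3, 11): e=[0,5,0] → █  [on edge]
    (2,5)@(5, 11): e=[2,-7,10] → ·
    (1,6)@(3, 13): e=[0,15,-10] → ·  [on edge]
    (2,6)@(5, 13): e=[2,3,0] → █  [on edge]
    (3,6)@(7, 13): e=[4,-9,10] → ·
    (1,7)@(3, 15): e=[0,25,-20] → ·  [on edge]
    (3,7)@(7, 15): e=[4,1,0] → █  [on edge]
    (1,8)@(3, 17): e=[0,35,-30] → ·  [on edge]
    (4,8)@(9, 17): e=[6,-1,0] → ·  [on edge]
  covered (3 px):
    · · · · ·
    · · · · ·
    · · · · ·
    · · · · ·
    · · · · ·
    · █ · · ·
    · · █ · ·
    · · · █ ·
    · · · · ·
T1:
  2·area = 5
  edge (3, 10)→(8, 15): d=(5,5) right/bottom  bias=-1
  edge (8, 15)→(8, 16): d=(0,1) right/bottom  bias=-1
  edge (8, 16)→(3, 10): d=(-5,-6) top-left  bias=+0
  covered (0 px):
    · · · · ·
    · · · · ·
    · · · · ·
    · · · · ·
    · · · · ·
    · · · · ·
    · · · · ·
    · · · · ·
    · · · · ·
T2:
  2·area = 56  (B↔C swapped to make it positive)
  edge (0, 6)→(8, 4): d=(8,-2) top-left  bias=+0
  edge (8, 4)→(4, 12): d=(-4,8) right/bottom  bias=-1
  edge (4, 12)→(0, 6): d=(-4,-6) top-left  bias=+0
    (2,2)@(5, 5): e=[2,20,34] → █
    (3,2)@(7, 5): e=[6,4,46] → █
    (4,2)@(9, 5): e=[10,-12,58] → ·
    (0,3)@(1, 7): e=[10,44,2] → █
    (1,3)@(3, 7): e=[14,28,14] → █
    (3,3)@(7, 7): e=[22,-4,38] → ·
    (0,4)@(1, 9): e=[26,36,-6] → ·
    (1,4)@(3, 9): e=[30,20,6] → █
    (3,4)@(7, 9): e=[38,-12,30] → ·
    (1,5)@(3, 11): e=[46,12,-2] → ·
    (2,5)@(5, 11): e=[50,-4,10] → ·
  covered (7 px):
    · · · · ·
    · · · · ·
    · · █ █ ·
    █ █ █ · ·
    · █ █ · ·
    · · · · ·
    · · · · ·
    · · · · ·
    · · · · ·

Z-buffer (winner per pixel, '.' = empty):
  . . . . .
  . . . . .
  . . 2 2 .
  2 2 2 . .
  . 2 2 . .
  . 0 . . .
  . . 0 . .
  . . . 0 .
  . . . . .

Answer: 2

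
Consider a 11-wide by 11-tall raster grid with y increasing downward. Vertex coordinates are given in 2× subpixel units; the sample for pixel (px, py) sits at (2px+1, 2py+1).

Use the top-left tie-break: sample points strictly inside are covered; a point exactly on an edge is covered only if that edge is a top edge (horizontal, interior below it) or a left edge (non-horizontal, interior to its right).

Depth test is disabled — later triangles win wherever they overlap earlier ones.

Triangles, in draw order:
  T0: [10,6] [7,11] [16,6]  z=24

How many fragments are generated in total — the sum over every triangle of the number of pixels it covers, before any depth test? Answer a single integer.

T0:
  2·area = 30  (B↔C swapped to make it positive)
  edge (10, 6)→(16, 6): d=(6,0) top-left  bias=+0
  edge (16, 6)→(7, 11): d=(-9,5) right/bottom  bias=-1
  edge (7, 11)→(10, 6): d=(3,-5) top-left  bias=+0
    (6,0)@(13, 1): e=[-30,60,0] → ·  [on edge]
    (5,3)@(11, 7): e=[6,16,8] → █
    (6,3)@(13, 7): e=[6,6,18] → █
    (7,3)@(15, 7): e=[6,-4,28] → ·
    (4,4)@(9, 9): e=[18,8,4] → █
    (5,4)@(11, 9): e=[18,-2,14] → ·
    (6,4)@(13, 9): e=[18,-12,24] → ·
    (3,5)@(7, 11): e=[30,0,0] → ·  [on edge]
    (4,5)@(9, 11): e=[30,-10,10] → ·
    (0,10)@(1, 21): e=[90,-60,0] → ·  [on edge]
  covered (3 px):
    · · · · · · · · · · ·
    · · · · · · · · · · ·
    · · · · · · · · · · ·
    · · · · · █ █ · · · ·
    · · · · █ · · · · · ·
    · · · · · · · · · · ·
    · · · · · · · · · · ·
    · · · · · · · · · · ·
    · · · · · · · · · · ·
    · · · · · · · · · · ·
    · · · · · · · · · · ·

Answer: 3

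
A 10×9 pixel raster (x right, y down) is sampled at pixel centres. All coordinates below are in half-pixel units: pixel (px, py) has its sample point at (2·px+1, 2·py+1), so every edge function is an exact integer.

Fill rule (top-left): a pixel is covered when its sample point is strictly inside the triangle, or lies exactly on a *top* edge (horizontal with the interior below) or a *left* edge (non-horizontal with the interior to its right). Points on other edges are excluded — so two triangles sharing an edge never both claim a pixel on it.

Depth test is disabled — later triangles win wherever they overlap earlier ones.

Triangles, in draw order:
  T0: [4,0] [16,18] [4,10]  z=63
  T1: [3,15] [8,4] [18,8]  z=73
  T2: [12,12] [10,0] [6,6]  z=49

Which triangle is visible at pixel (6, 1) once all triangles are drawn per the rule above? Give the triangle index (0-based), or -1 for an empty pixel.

T0:
  2·area = 120
  edge (4, 0)→(16, 18): d=(12,18) right/bottom  bias=-1
  edge (16, 18)→(4, 10): d=(-12,-8) top-left  bias=+0
  edge (4, 10)→(4, 0): d=(0,-10) top-left  bias=+0
    (2,1)@(5, 3): e=[18,92,10] → #
    (3,1)@(7, 3): e=[-18,108,30] → ·
    (2,2)@(5, 5): e=[42,68,10] → #
    (3,2)@(7, 5): e=[6,84,30] → #
    (4,2)@(9, 5): e=[-30,100,50] → ·
    (2,3)@(5, 7): e=[66,44,10] → #
    (4,3)@(9, 7): e=[-6,76,50] → ·
    (2,4)@(5, 9): e=[90,20,10] → #
    (4,4)@(9, 9): e=[18,52,50] → #
    (5,4)@(11, 9): e=[-18,68,70] → ·
    (2,5)@(5, 11): e=[114,-4,10] → ·
    (3,5)@(7, 11): e=[78,12,30] → #
  covered (15 px):
    · · · · · · · · · ·
    · · # · · · · · · ·
    · · # # · · · · · ·
    · · # # · · · · · ·
    · · # # # · · · · ·
    · · · # # # · · · ·
    · · · · # # · · · ·
    · · · · · · # · · ·
    · · · · · · · # · ·
T1:
  2·area = 130
  edge (3, 15)→(8, 4): d=(5,-11) top-left  bias=+0
  edge (8, 4)→(18, 8): d=(10,4) right/bottom  bias=-1
  edge (18, 8)→(3, 15): d=(-15,7) right/bottom  bias=-1
    (4,2)@(9, 5): e=[16,6,108] → #
    (5,2)@(11, 5): e=[38,-2,94] → ·
    (3,3)@(7, 7): e=[4,34,92] → #
    (5,3)@(11, 7): e=[48,18,64] → #
    (6,3)@(13, 7): e=[70,10,50] → #
    (7,3)@(15, 7): e=[92,2,36] → #
    (8,3)@(17, 7): e=[114,-6,22] → ·
    (3,4)@(7, 9): e=[14,54,62] → #
    (8,4)@(17, 9): e=[124,14,-8] → ·
    (2,5)@(5, 11): e=[2,82,46] → #
    (6,5)@(13, 11): e=[90,50,-10] → ·
    (7,5)@(15, 11): e=[112,42,-24] → ·
    (1,7)@(3, 15): e=[0,130,0] → ·  [on edge]
  covered (17 px):
    · · · · · · · · · ·
    · · · · · · · · · ·
    · · · · # · · · · ·
    · · · # # # # # · ·
    · · · # # # # # · ·
    · · # # # # · · · ·
    · · # # · · · · · ·
    · · · · · · · · · ·
    · · · · · · · · · ·
T2:
  2·area = 60  (B↔C swapped to make it positive)
  edge (12, 12)→(6, 6): d=(-6,-6) top-left  bias=+0
  edge (6, 6)→(10, 0): d=(4,-6) top-left  bias=+0
  edge (10, 0)→(12, 12): d=(2,12) right/bottom  bias=-1
    (0,0)@(1, 1): e=[0,-50,110] → ·  [on edge]
    (1,1)@(3, 3): e=[0,-30,90] → ·  [on edge]
    (4,1)@(9, 3): e=[36,6,18] → #
    (5,1)@(11, 3): e=[48,18,-6] → ·
    (2,2)@(5, 5): e=[0,-10,70] → ·  [on edge]
    (3,2)@(7, 5): e=[12,2,46] → #
    (5,2)@(11, 5): e=[36,26,-2] → ·
    (3,3)@(7, 7): e=[0,10,50] → #  [on edge]
    (5,3)@(11, 7): e=[24,34,2] → #
    (6,3)@(13, 7): e=[36,46,-22] → ·
    (3,4)@(7, 9): e=[-12,18,54] → ·
    (4,4)@(9, 9): e=[0,30,30] → #  [on edge]
    (5,5)@(11, 11): e=[0,50,10] → #  [on edge]
    (6,6)@(13, 13): e=[0,70,-10] → ·  [on edge]
    (7,7)@(15, 15): e=[0,90,-30] → ·  [on edge]
    (8,8)@(17, 17): e=[0,110,-50] → ·  [on edge]
  covered (9 px):
    · · · · · · · · · ·
    · · · · # · · · · ·
    · · · # # · · · · ·
    · · · # # # · · · ·
    · · · · # # · · · ·
    · · · · · # · · · ·
    · · · · · · · · · ·
    · · · · · · · · · ·
    · · · · · · · · · ·

Z-buffer (winner per pixel, '.' = empty):
  . . . . . . . . . .
  . . 0 . 2 . . . . .
  . . 0 2 2 . . . . .
  . . 0 2 2 2 1 1 . .
  . . 0 1 2 2 1 1 . .
  . . 1 1 1 2 . . . .
  . . 1 1 0 0 . . . .
  . . . . . . 0 . . .
  . . . . . . . 0 . .

Final: -1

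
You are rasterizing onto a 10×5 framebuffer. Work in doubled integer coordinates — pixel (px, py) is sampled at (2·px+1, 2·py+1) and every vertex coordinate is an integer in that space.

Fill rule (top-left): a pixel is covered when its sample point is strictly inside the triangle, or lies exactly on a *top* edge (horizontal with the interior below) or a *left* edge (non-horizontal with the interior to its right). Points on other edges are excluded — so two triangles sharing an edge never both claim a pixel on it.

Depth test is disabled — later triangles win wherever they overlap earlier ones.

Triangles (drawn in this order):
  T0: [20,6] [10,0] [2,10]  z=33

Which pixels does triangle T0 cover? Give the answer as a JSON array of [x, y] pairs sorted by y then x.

T0:
  2·area = 148  (B↔C swapped to make it positive)
  edge (20, 6)→(2, 10): d=(-18,4) right/bottom  bias=-1
  edge (2, 10)→(10, 0): d=(8,-10) top-left  bias=+0
  edge (10, 0)→(20, 6): d=(10,6) right/bottom  bias=-1
    (5,0)@(11, 1): e=[126,18,4] → #
    (6,0)@(13, 1): e=[118,38,-8] → ·
    (4,1)@(9, 3): e=[98,14,36] → #
    (6,1)@(13, 3): e=[82,54,12] → #
    (7,1)@(15, 3): e=[74,74,0] → ·  [on edge]
    (3,2)@(7, 5): e=[70,10,68] → #
    (7,2)@(15, 5): e=[38,90,20] → #
    (8,2)@(17, 5): e=[30,110,8] → #
    (9,2)@(19, 5): e=[22,130,-4] → ·
    (2,3)@(5, 7): e=[42,6,100] → #
    (8,3)@(17, 7): e=[-6,126,28] → ·
    (1,4)@(3, 9): e=[14,2,132] → #
  covered (18 px):
    · · · · · # · · · ·
    · · · · # # # · · ·
    · · · # # # # # # ·
    · · # # # # # # · ·
    · # # · · · · · · ·

Final: [[5,0],[4,1],[5,1],[6,1],[3,2],[4,2],[5,2],[6,2],[7,2],[8,2],[2,3],[3,3],[4,3],[5,3],[6,3],[7,3],[1,4],[2,4]]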